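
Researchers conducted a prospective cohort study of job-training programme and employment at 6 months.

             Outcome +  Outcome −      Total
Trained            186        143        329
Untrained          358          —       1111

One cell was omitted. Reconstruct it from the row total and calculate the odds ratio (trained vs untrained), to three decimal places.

2.736

The missing cell is in the unexposed row: 1111 − 358 = 753.
So a = 186, b = 143, c = 358, d = 753.
OR = (a·d)/(b·c) = (186 × 753) / (143 × 358) = 140058 / 51194 = 2.73583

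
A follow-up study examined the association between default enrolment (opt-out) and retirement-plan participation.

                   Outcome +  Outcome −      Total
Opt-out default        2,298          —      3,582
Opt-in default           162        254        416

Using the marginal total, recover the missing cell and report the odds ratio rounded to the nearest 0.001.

The missing cell is in the exposed row: 3582 − 2298 = 1284.
So a = 2298, b = 1284, c = 162, d = 254.
OR = (a·d)/(b·c) = (2298 × 254) / (1284 × 162) = 583692 / 208008 = 2.80610

2.806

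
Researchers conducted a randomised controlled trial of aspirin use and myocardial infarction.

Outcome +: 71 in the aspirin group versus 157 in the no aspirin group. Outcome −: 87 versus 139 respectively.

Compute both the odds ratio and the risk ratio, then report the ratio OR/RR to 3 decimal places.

From the description: a = 71, b = 87, c = 157, d = 139.
OR = (71·139)/(87·157) = 9869/13659 = 0.72253
Risk in exposed = 71/158 = 0.44937; risk in unexposed = 157/296 = 0.53041; RR = 0.84721
OR/RR = 0.72253 / 0.84721 = 0.85283
The outcome is not rare, so the OR lies further from 1 than the RR.

0.853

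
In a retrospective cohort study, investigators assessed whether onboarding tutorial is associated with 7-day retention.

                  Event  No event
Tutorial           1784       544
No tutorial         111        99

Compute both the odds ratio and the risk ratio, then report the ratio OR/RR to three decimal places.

Cells: a = 1784, b = 544, c = 111, d = 99.
OR = (1784·99)/(544·111) = 176616/60384 = 2.92488
Risk in exposed = 1784/2328 = 0.76632; risk in unexposed = 111/210 = 0.52857; RR = 1.44980
OR/RR = 2.92488 / 1.44980 = 2.01744
The outcome is not rare, so the OR lies further from 1 than the RR.

2.017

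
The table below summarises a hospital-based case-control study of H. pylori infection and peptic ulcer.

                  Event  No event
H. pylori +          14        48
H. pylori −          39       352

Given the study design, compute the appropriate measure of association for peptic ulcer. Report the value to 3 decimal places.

2.632

Cells: a = 14, b = 48, c = 39, d = 352.
This is a hospital-based case-control study: participants were sampled on outcome status, so risks in the source population cannot be estimated directly — relative risk is not valid here. The odds ratio is the appropriate measure.
OR = (a·d)/(b·c) = (14 × 352) / (48 × 39) = 4928 / 1872 = 2.63248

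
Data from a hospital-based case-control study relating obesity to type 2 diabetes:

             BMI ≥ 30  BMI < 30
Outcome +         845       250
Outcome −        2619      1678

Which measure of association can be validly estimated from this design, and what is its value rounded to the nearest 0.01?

2.17

Reading the table with exposure as columns: a = 845 (BMI ≥ 30, case), b = 2619 (BMI ≥ 30, non-case), c = 250 (BMI < 30, case), d = 1678.
This is a hospital-based case-control study: participants were sampled on outcome status, so risks in the source population cannot be estimated directly — relative risk is not valid here. The odds ratio is the appropriate measure.
OR = (a·d)/(b·c) = (845 × 1678) / (2619 × 250) = 1417910 / 654750 = 2.16557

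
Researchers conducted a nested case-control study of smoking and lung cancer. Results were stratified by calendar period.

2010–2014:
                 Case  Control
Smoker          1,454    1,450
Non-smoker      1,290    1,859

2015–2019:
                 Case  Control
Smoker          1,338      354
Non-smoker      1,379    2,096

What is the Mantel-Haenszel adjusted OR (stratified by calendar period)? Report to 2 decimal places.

OR_MH = Σ(aᵢdᵢ/nᵢ) / Σ(bᵢcᵢ/nᵢ), where nᵢ is the stratum total.
Stratum 1 (2010–2014): n = 6053; a·d/n = 1454·1859/6053 = 446.5531; b·c/n = 1450·1290/6053 = 309.0203
Stratum 2 (2015–2019): n = 5167; a·d/n = 1338·2096/5167 = 542.7614; b·c/n = 354·1379/5167 = 94.4776
OR_MH = (446.5531 + 542.7614) / (309.0203 + 94.4776) = 989.3145 / 403.4980 = 2.45185

2.45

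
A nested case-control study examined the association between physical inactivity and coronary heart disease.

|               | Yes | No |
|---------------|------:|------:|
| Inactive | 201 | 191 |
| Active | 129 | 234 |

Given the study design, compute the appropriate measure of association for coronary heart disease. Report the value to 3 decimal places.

1.909

Cells: a = 201, b = 191, c = 129, d = 234.
This is a nested case-control study: participants were sampled on outcome status, so risks in the source population cannot be estimated directly — relative risk is not valid here. The odds ratio is the appropriate measure.
OR = (a·d)/(b·c) = (201 × 234) / (191 × 129) = 47034 / 24639 = 1.90892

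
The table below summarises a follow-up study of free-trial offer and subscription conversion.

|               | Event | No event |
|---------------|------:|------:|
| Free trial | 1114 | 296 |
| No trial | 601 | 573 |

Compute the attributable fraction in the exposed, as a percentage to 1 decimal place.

Cells: a = 1114, b = 296, c = 601, d = 573.
Risk in exposed = 1114/1410 = 0.79007; risk in unexposed = 601/1174 = 0.51193.
RR = 0.79007/0.51193 = 1.54333
AR% = (RR − 1)/RR × 100 = (1.54333 − 1)/1.54333 × 100 = 35.2052%

35.2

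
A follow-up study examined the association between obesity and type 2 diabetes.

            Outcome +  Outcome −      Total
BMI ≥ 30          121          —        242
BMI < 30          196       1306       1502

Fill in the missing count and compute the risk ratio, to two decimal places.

The missing cell is in the exposed row: 242 − 121 = 121.
So a = 121, b = 121, c = 196, d = 1306.
RR = [a/(a+b)] / [c/(c+d)] = (121/242) / (196/1502) = 0.50000/0.13049 = 3.83163

3.83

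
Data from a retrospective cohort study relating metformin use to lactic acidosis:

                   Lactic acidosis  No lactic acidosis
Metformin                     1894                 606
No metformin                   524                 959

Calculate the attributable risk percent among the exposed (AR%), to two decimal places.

53.36

Cells: a = 1894, b = 606, c = 524, d = 959.
Risk in exposed = 1894/2500 = 0.75760; risk in unexposed = 524/1483 = 0.35334.
RR = 0.75760/0.35334 = 2.14412
AR% = (RR − 1)/RR × 100 = (2.14412 − 1)/2.14412 × 100 = 53.3609%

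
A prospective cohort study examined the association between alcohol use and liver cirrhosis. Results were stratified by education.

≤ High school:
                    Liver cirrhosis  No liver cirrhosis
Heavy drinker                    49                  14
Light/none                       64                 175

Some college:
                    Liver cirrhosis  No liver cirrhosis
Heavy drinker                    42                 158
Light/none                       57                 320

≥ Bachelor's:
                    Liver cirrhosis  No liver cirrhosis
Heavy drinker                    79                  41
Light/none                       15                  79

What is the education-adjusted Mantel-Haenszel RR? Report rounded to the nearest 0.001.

2.431

RR_MH = Σ(aᵢ·n₀ᵢ/nᵢ) / Σ(cᵢ·n₁ᵢ/nᵢ), with n₁ᵢ = aᵢ+bᵢ (exposed), n₀ᵢ = cᵢ+dᵢ (unexposed), nᵢ = n₁ᵢ+n₀ᵢ.
Stratum 1 (≤ High school): n₁ = 63, n₀ = 239, n = 302; a·n₀/n = 49·239/302 = 38.7781; c·n₁/n = 64·63/302 = 13.3510
Stratum 2 (Some college): n₁ = 200, n₀ = 377, n = 577; a·n₀/n = 42·377/577 = 27.4419; c·n₁/n = 57·200/577 = 19.7574
Stratum 3 (≥ Bachelor's): n₁ = 120, n₀ = 94, n = 214; a·n₀/n = 79·94/214 = 34.7009; c·n₁/n = 15·120/214 = 8.4112
RR_MH = (38.7781 + 27.4419 + 34.7009) / (13.3510 + 19.7574 + 8.4112) = 100.9210 / 41.5196 = 2.43069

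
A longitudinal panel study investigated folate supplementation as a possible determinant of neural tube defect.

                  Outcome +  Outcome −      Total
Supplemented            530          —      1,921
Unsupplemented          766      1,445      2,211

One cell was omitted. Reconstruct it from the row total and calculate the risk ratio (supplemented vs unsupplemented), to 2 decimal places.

The missing cell is in the exposed row: 1921 − 530 = 1391.
So a = 530, b = 1391, c = 766, d = 1445.
RR = [a/(a+b)] / [c/(c+d)] = (530/1921) / (766/2211) = 0.27590/0.34645 = 0.79636

0.80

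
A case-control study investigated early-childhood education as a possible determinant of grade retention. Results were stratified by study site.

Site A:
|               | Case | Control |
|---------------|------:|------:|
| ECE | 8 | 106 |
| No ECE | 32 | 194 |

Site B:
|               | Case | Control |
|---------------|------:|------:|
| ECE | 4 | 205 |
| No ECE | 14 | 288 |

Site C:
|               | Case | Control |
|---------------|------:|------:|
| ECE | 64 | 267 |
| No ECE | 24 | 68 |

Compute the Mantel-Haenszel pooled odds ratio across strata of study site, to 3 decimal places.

OR_MH = Σ(aᵢdᵢ/nᵢ) / Σ(bᵢcᵢ/nᵢ), where nᵢ is the stratum total.
Stratum 1 (Site A): n = 340; a·d/n = 8·194/340 = 4.5647; b·c/n = 106·32/340 = 9.9765
Stratum 2 (Site B): n = 511; a·d/n = 4·288/511 = 2.2544; b·c/n = 205·14/511 = 5.6164
Stratum 3 (Site C): n = 423; a·d/n = 64·68/423 = 10.2884; b·c/n = 267·24/423 = 15.1489
OR_MH = (4.5647 + 2.2544 + 10.2884) / (9.9765 + 5.6164 + 15.1489) = 17.1075 / 30.7418 = 0.55649

0.556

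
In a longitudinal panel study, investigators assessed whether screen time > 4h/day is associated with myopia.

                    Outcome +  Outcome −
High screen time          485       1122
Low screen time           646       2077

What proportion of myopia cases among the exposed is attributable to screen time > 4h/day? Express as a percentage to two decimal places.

21.39

Cells: a = 485, b = 1122, c = 646, d = 2077.
Risk in exposed = 485/1607 = 0.30180; risk in unexposed = 646/2723 = 0.23724.
RR = 0.30180/0.23724 = 1.27216
AR% = (RR − 1)/RR × 100 = (1.27216 − 1)/1.27216 × 100 = 21.3934%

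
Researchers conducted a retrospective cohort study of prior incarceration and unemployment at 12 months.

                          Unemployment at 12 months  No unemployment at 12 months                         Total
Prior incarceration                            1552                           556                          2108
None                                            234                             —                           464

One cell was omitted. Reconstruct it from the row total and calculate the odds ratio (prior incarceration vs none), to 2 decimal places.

2.74

The missing cell is in the unexposed row: 464 − 234 = 230.
So a = 1552, b = 556, c = 234, d = 230.
OR = (a·d)/(b·c) = (1552 × 230) / (556 × 234) = 356960 / 130104 = 2.74365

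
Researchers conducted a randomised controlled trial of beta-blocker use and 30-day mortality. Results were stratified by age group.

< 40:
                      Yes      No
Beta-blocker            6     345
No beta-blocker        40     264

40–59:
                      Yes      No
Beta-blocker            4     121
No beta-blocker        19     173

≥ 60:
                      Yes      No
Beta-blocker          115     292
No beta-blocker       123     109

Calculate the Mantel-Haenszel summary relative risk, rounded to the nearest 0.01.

RR_MH = Σ(aᵢ·n₀ᵢ/nᵢ) / Σ(cᵢ·n₁ᵢ/nᵢ), with n₁ᵢ = aᵢ+bᵢ (exposed), n₀ᵢ = cᵢ+dᵢ (unexposed), nᵢ = n₁ᵢ+n₀ᵢ.
Stratum 1 (< 40): n₁ = 351, n₀ = 304, n = 655; a·n₀/n = 6·304/655 = 2.7847; c·n₁/n = 40·351/655 = 21.4351
Stratum 2 (40–59): n₁ = 125, n₀ = 192, n = 317; a·n₀/n = 4·192/317 = 2.4227; c·n₁/n = 19·125/317 = 7.4921
Stratum 3 (≥ 60): n₁ = 407, n₀ = 232, n = 639; a·n₀/n = 115·232/639 = 41.7527; c·n₁/n = 123·407/639 = 78.3427
RR_MH = (2.7847 + 2.4227 + 41.7527) / (21.4351 + 7.4921 + 78.3427) = 46.9602 / 107.2700 = 0.43778

0.44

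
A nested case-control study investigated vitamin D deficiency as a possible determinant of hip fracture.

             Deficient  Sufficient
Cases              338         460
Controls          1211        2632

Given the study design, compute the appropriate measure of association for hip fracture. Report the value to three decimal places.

Reading the table with exposure as columns: a = 338 (Deficient, case), b = 1211 (Deficient, non-case), c = 460 (Sufficient, case), d = 2632.
This is a nested case-control study: participants were sampled on outcome status, so risks in the source population cannot be estimated directly — relative risk is not valid here. The odds ratio is the appropriate measure.
OR = (a·d)/(b·c) = (338 × 2632) / (1211 × 460) = 889616 / 557060 = 1.59698

1.597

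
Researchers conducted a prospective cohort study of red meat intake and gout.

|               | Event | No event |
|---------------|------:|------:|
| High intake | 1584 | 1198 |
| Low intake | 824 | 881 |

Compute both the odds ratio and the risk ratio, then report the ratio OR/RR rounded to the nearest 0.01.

1.20

Cells: a = 1584, b = 1198, c = 824, d = 881.
OR = (1584·881)/(1198·824) = 1395504/987152 = 1.41367
Risk in exposed = 1584/2782 = 0.56937; risk in unexposed = 824/1705 = 0.48328; RR = 1.17814
OR/RR = 1.41367 / 1.17814 = 1.19992
The outcome is not rare, so the OR lies further from 1 than the RR.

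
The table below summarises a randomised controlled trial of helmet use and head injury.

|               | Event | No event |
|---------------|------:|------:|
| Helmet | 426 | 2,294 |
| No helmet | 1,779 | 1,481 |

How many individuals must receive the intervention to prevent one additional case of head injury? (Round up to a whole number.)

Risk in treated group = 426/2720 = 0.15662; risk in control = 1779/3260 = 0.54571.
Absolute risk reduction = 0.54571 − 0.15662 = 0.38909
NNT = 1 / ARR = 1 / 0.38909 = 2.570 → round up → 3

3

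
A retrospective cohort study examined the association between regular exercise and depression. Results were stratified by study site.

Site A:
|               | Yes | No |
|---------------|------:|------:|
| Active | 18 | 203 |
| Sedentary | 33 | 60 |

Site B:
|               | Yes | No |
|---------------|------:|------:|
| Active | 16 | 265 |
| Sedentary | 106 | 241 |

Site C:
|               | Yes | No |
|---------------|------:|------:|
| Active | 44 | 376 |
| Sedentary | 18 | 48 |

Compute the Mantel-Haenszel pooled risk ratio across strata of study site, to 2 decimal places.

0.23

RR_MH = Σ(aᵢ·n₀ᵢ/nᵢ) / Σ(cᵢ·n₁ᵢ/nᵢ), with n₁ᵢ = aᵢ+bᵢ (exposed), n₀ᵢ = cᵢ+dᵢ (unexposed), nᵢ = n₁ᵢ+n₀ᵢ.
Stratum 1 (Site A): n₁ = 221, n₀ = 93, n = 314; a·n₀/n = 18·93/314 = 5.3312; c·n₁/n = 33·221/314 = 23.2261
Stratum 2 (Site B): n₁ = 281, n₀ = 347, n = 628; a·n₀/n = 16·347/628 = 8.8408; c·n₁/n = 106·281/628 = 47.4299
Stratum 3 (Site C): n₁ = 420, n₀ = 66, n = 486; a·n₀/n = 44·66/486 = 5.9753; c·n₁/n = 18·420/486 = 15.5556
RR_MH = (5.3312 + 8.8408 + 5.9753) / (23.2261 + 47.4299 + 15.5556) = 20.1473 / 86.2116 = 0.23370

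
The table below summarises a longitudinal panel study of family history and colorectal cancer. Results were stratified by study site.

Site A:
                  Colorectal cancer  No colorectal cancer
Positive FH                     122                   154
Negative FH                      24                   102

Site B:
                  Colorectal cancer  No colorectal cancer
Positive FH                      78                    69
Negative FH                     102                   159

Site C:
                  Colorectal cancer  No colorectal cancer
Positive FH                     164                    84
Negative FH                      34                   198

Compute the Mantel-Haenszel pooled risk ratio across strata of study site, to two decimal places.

RR_MH = Σ(aᵢ·n₀ᵢ/nᵢ) / Σ(cᵢ·n₁ᵢ/nᵢ), with n₁ᵢ = aᵢ+bᵢ (exposed), n₀ᵢ = cᵢ+dᵢ (unexposed), nᵢ = n₁ᵢ+n₀ᵢ.
Stratum 1 (Site A): n₁ = 276, n₀ = 126, n = 402; a·n₀/n = 122·126/402 = 38.2388; c·n₁/n = 24·276/402 = 16.4776
Stratum 2 (Site B): n₁ = 147, n₀ = 261, n = 408; a·n₀/n = 78·261/408 = 49.8971; c·n₁/n = 102·147/408 = 36.7500
Stratum 3 (Site C): n₁ = 248, n₀ = 232, n = 480; a·n₀/n = 164·232/480 = 79.2667; c·n₁/n = 34·248/480 = 17.5667
RR_MH = (38.2388 + 49.8971 + 79.2667) / (16.4776 + 36.7500 + 17.5667) = 167.4025 / 70.7943 = 2.36463

2.36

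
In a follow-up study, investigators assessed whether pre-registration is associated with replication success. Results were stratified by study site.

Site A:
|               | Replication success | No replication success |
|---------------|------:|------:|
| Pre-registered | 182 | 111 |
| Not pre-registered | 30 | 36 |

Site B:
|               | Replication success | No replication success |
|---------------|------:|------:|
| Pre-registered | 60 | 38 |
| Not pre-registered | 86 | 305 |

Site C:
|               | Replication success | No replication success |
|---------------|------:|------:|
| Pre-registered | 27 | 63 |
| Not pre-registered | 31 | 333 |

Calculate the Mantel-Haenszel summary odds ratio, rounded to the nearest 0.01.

3.73

OR_MH = Σ(aᵢdᵢ/nᵢ) / Σ(bᵢcᵢ/nᵢ), where nᵢ is the stratum total.
Stratum 1 (Site A): n = 359; a·d/n = 182·36/359 = 18.2507; b·c/n = 111·30/359 = 9.2758
Stratum 2 (Site B): n = 489; a·d/n = 60·305/489 = 37.4233; b·c/n = 38·86/489 = 6.6830
Stratum 3 (Site C): n = 454; a·d/n = 27·333/454 = 19.8040; b·c/n = 63·31/454 = 4.3018
OR_MH = (18.2507 + 37.4233 + 19.8040) / (9.2758 + 6.6830 + 4.3018) = 75.4780 / 20.2606 = 3.72537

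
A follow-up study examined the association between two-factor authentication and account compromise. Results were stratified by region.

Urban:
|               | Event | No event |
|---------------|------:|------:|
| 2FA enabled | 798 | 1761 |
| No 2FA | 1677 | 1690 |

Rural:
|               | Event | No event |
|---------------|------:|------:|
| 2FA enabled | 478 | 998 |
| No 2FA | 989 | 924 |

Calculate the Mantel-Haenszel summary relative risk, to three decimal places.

RR_MH = Σ(aᵢ·n₀ᵢ/nᵢ) / Σ(cᵢ·n₁ᵢ/nᵢ), with n₁ᵢ = aᵢ+bᵢ (exposed), n₀ᵢ = cᵢ+dᵢ (unexposed), nᵢ = n₁ᵢ+n₀ᵢ.
Stratum 1 (Urban): n₁ = 2559, n₀ = 3367, n = 5926; a·n₀/n = 798·3367/5926 = 453.4030; c·n₁/n = 1677·2559/5926 = 724.1720
Stratum 2 (Rural): n₁ = 1476, n₀ = 1913, n = 3389; a·n₀/n = 478·1913/3389 = 269.8182; c·n₁/n = 989·1476/3389 = 430.7359
RR_MH = (453.4030 + 269.8182) / (724.1720 + 430.7359) = 723.2212 / 1154.9079 = 0.62622

0.626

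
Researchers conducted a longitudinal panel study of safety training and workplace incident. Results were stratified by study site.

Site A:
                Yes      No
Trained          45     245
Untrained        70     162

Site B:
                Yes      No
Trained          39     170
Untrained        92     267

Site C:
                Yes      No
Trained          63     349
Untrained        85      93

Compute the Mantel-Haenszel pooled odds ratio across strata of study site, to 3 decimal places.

OR_MH = Σ(aᵢdᵢ/nᵢ) / Σ(bᵢcᵢ/nᵢ), where nᵢ is the stratum total.
Stratum 1 (Site A): n = 522; a·d/n = 45·162/522 = 13.9655; b·c/n = 245·70/522 = 32.8544
Stratum 2 (Site B): n = 568; a·d/n = 39·267/568 = 18.3327; b·c/n = 170·92/568 = 27.5352
Stratum 3 (Site C): n = 590; a·d/n = 63·93/590 = 9.9305; b·c/n = 349·85/590 = 50.2797
OR_MH = (13.9655 + 18.3327 + 9.9305) / (32.8544 + 27.5352 + 50.2797) = 42.2288 / 110.6693 = 0.38158

0.382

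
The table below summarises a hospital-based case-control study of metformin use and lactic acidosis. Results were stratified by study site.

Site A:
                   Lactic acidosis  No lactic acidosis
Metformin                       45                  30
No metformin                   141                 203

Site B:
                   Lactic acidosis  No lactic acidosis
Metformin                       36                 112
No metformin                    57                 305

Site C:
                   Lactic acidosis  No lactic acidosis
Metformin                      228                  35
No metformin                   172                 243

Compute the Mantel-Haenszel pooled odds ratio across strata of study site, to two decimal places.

OR_MH = Σ(aᵢdᵢ/nᵢ) / Σ(bᵢcᵢ/nᵢ), where nᵢ is the stratum total.
Stratum 1 (Site A): n = 419; a·d/n = 45·203/419 = 21.8019; b·c/n = 30·141/419 = 10.0955
Stratum 2 (Site B): n = 510; a·d/n = 36·305/510 = 21.5294; b·c/n = 112·57/510 = 12.5176
Stratum 3 (Site C): n = 678; a·d/n = 228·243/678 = 81.7168; b·c/n = 35·172/678 = 8.8791
OR_MH = (21.8019 + 21.5294 + 81.7168) / (10.0955 + 12.5176 + 8.8791) = 125.0481 / 31.4922 = 3.97077

3.97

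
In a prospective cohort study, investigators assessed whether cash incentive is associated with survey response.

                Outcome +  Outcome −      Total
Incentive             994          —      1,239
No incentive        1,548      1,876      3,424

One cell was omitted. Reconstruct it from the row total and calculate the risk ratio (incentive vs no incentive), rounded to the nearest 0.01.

The missing cell is in the exposed row: 1239 − 994 = 245.
So a = 994, b = 245, c = 1548, d = 1876.
RR = [a/(a+b)] / [c/(c+d)] = (994/1239) / (1548/3424) = 0.80226/0.45210 = 1.77451

1.77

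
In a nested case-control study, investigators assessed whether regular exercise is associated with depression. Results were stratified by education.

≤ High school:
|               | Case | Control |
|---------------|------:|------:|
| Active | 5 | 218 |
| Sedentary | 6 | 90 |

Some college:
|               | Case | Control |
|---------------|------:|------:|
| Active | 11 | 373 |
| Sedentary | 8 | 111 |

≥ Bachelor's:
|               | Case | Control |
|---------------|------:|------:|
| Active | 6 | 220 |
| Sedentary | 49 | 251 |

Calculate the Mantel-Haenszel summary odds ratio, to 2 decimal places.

OR_MH = Σ(aᵢdᵢ/nᵢ) / Σ(bᵢcᵢ/nᵢ), where nᵢ is the stratum total.
Stratum 1 (≤ High school): n = 319; a·d/n = 5·90/319 = 1.4107; b·c/n = 218·6/319 = 4.1003
Stratum 2 (Some college): n = 503; a·d/n = 11·111/503 = 2.4274; b·c/n = 373·8/503 = 5.9324
Stratum 3 (≥ Bachelor's): n = 526; a·d/n = 6·251/526 = 2.8631; b·c/n = 220·49/526 = 20.4943
OR_MH = (1.4107 + 2.4274 + 2.8631) / (4.1003 + 5.9324 + 20.4943) = 6.7012 / 30.5270 = 0.21952

0.22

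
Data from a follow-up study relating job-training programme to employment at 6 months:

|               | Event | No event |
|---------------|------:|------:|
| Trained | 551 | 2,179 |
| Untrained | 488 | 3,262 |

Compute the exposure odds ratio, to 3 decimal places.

Cells: a = 551, b = 2179, c = 488, d = 3262.
OR = (a·d)/(b·c) = (551 × 3262) / (2179 × 488) = 1797362 / 1063352 = 1.69028
The odds of employment at 6 months are about 1.69 times as high in the trained group.

1.690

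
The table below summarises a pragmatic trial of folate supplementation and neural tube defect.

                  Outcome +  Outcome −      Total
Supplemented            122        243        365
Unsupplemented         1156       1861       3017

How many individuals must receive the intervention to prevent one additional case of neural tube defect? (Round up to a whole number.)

21

Risk in treated group = 122/365 = 0.33425; risk in control = 1156/3017 = 0.38316.
Absolute risk reduction = 0.38316 − 0.33425 = 0.04892
NNT = 1 / ARR = 1 / 0.04892 = 20.443 → round up → 21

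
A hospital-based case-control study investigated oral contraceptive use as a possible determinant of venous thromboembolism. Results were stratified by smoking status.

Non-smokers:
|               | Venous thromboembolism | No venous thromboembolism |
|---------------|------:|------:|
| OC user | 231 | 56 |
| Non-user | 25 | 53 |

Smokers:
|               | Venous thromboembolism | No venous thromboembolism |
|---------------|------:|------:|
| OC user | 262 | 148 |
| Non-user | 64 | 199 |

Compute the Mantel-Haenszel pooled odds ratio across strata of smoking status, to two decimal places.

6.20

OR_MH = Σ(aᵢdᵢ/nᵢ) / Σ(bᵢcᵢ/nᵢ), where nᵢ is the stratum total.
Stratum 1 (Non-smokers): n = 365; a·d/n = 231·53/365 = 33.5425; b·c/n = 56·25/365 = 3.8356
Stratum 2 (Smokers): n = 673; a·d/n = 262·199/673 = 77.4710; b·c/n = 148·64/673 = 14.0743
OR_MH = (33.5425 + 77.4710) / (3.8356 + 14.0743) = 111.0135 / 17.9099 = 6.19844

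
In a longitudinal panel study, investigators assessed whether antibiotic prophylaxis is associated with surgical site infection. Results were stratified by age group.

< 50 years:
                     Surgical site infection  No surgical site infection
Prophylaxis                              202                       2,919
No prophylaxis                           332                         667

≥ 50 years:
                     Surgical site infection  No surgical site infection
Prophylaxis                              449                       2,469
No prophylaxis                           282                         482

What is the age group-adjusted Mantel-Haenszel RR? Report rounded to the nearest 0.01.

RR_MH = Σ(aᵢ·n₀ᵢ/nᵢ) / Σ(cᵢ·n₁ᵢ/nᵢ), with n₁ᵢ = aᵢ+bᵢ (exposed), n₀ᵢ = cᵢ+dᵢ (unexposed), nᵢ = n₁ᵢ+n₀ᵢ.
Stratum 1 (< 50 years): n₁ = 3121, n₀ = 999, n = 4120; a·n₀/n = 202·999/4120 = 48.9801; c·n₁/n = 332·3121/4120 = 251.4981
Stratum 2 (≥ 50 years): n₁ = 2918, n₀ = 764, n = 3682; a·n₀/n = 449·764/3682 = 93.1657; c·n₁/n = 282·2918/3682 = 223.4861
RR_MH = (48.9801 + 93.1657) / (251.4981 + 223.4861) = 142.1458 / 474.9842 = 0.29926

0.30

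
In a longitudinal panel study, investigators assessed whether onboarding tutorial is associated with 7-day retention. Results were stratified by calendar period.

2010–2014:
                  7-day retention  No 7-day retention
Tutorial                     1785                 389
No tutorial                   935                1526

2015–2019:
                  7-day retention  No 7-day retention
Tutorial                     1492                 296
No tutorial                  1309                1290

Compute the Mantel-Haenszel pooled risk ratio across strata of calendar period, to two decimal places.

1.88

RR_MH = Σ(aᵢ·n₀ᵢ/nᵢ) / Σ(cᵢ·n₁ᵢ/nᵢ), with n₁ᵢ = aᵢ+bᵢ (exposed), n₀ᵢ = cᵢ+dᵢ (unexposed), nᵢ = n₁ᵢ+n₀ᵢ.
Stratum 1 (2010–2014): n₁ = 2174, n₀ = 2461, n = 4635; a·n₀/n = 1785·2461/4635 = 947.7638; c·n₁/n = 935·2174/4635 = 438.5523
Stratum 2 (2015–2019): n₁ = 1788, n₀ = 2599, n = 4387; a·n₀/n = 1492·2599/4387 = 883.9088; c·n₁/n = 1309·1788/4387 = 533.5063
RR_MH = (947.7638 + 883.9088) / (438.5523 + 533.5063) = 1831.6726 / 972.0586 = 1.88432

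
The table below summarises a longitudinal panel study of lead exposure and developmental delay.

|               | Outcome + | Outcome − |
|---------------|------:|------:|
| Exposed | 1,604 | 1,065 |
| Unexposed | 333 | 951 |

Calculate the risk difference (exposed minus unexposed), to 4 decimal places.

0.3416

Cells: a = 1604, b = 1065, c = 333, d = 951.
Risk in exposed = 1604/2669 = 0.600974; risk in unexposed = 333/1284 = 0.259346.
Risk difference = 0.600974 − 0.259346 = 0.341628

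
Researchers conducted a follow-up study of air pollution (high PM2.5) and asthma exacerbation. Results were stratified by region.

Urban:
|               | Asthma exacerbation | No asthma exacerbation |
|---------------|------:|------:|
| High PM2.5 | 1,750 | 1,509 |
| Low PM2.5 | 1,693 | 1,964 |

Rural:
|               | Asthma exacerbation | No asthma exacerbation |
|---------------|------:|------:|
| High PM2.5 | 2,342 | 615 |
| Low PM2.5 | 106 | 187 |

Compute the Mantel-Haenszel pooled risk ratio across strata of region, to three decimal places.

RR_MH = Σ(aᵢ·n₀ᵢ/nᵢ) / Σ(cᵢ·n₁ᵢ/nᵢ), with n₁ᵢ = aᵢ+bᵢ (exposed), n₀ᵢ = cᵢ+dᵢ (unexposed), nᵢ = n₁ᵢ+n₀ᵢ.
Stratum 1 (Urban): n₁ = 3259, n₀ = 3657, n = 6916; a·n₀/n = 1750·3657/6916 = 925.3543; c·n₁/n = 1693·3259/6916 = 797.7859
Stratum 2 (Rural): n₁ = 2957, n₀ = 293, n = 3250; a·n₀/n = 2342·293/3250 = 211.1403; c·n₁/n = 106·2957/3250 = 96.4437
RR_MH = (925.3543 + 211.1403) / (797.7859 + 96.4437) = 1136.4946 / 894.2296 = 1.27092

1.271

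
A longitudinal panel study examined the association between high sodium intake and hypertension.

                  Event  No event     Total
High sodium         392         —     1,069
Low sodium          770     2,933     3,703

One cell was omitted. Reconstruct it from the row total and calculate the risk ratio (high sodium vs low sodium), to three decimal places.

1.763

The missing cell is in the exposed row: 1069 − 392 = 677.
So a = 392, b = 677, c = 770, d = 2933.
RR = [a/(a+b)] / [c/(c+d)] = (392/1069) / (770/3703) = 0.36670/0.20794 = 1.76348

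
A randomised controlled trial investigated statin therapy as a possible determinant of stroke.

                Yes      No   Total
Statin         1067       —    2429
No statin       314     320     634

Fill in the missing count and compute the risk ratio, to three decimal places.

The missing cell is in the exposed row: 2429 − 1067 = 1362.
So a = 1067, b = 1362, c = 314, d = 320.
RR = [a/(a+b)] / [c/(c+d)] = (1067/2429) / (314/634) = 0.43928/0.49527 = 0.88694

0.887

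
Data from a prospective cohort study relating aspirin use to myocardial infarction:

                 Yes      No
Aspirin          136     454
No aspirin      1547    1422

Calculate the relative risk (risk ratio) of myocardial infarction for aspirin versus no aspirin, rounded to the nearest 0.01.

0.44

Cells: a = 136, b = 454, c = 1547, d = 1422.
Risk in exposed = 136/590 = 0.23051; risk in unexposed = 1547/2969 = 0.52105.
RR = 0.23051 / 0.52105 = 0.44239
The risk is 56% lower among the exposed than among the unexposed.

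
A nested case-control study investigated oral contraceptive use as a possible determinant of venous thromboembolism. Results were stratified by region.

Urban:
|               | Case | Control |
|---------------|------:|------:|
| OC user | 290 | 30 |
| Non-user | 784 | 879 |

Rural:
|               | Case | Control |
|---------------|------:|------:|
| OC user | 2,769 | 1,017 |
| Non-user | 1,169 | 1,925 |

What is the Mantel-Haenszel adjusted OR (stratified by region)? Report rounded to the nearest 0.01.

4.89

OR_MH = Σ(aᵢdᵢ/nᵢ) / Σ(bᵢcᵢ/nᵢ), where nᵢ is the stratum total.
Stratum 1 (Urban): n = 1983; a·d/n = 290·879/1983 = 128.5477; b·c/n = 30·784/1983 = 11.8608
Stratum 2 (Rural): n = 6880; a·d/n = 2769·1925/6880 = 774.7565; b·c/n = 1017·1169/6880 = 172.8013
OR_MH = (128.5477 + 774.7565) / (11.8608 + 172.8013) = 903.3042 / 184.6621 = 4.89166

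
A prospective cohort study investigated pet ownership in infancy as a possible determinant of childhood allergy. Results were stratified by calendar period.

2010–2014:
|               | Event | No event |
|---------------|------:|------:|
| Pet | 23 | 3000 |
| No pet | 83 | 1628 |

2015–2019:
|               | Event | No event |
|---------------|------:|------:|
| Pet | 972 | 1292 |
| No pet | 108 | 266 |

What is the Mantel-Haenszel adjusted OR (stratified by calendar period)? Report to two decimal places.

1.00

OR_MH = Σ(aᵢdᵢ/nᵢ) / Σ(bᵢcᵢ/nᵢ), where nᵢ is the stratum total.
Stratum 1 (2010–2014): n = 4734; a·d/n = 23·1628/4734 = 7.9096; b·c/n = 3000·83/4734 = 52.5982
Stratum 2 (2015–2019): n = 2638; a·d/n = 972·266/2638 = 98.0106; b·c/n = 1292·108/2638 = 52.8946
OR_MH = (7.9096 + 98.0106) / (52.5982 + 52.8946) = 105.9202 / 105.4928 = 1.00405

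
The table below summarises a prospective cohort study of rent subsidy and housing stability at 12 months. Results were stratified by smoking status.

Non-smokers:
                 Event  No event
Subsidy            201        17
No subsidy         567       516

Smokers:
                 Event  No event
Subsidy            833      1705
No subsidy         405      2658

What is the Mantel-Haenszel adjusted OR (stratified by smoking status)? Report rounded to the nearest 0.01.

3.63

OR_MH = Σ(aᵢdᵢ/nᵢ) / Σ(bᵢcᵢ/nᵢ), where nᵢ is the stratum total.
Stratum 1 (Non-smokers): n = 1301; a·d/n = 201·516/1301 = 79.7202; b·c/n = 17·567/1301 = 7.4089
Stratum 2 (Smokers): n = 5601; a·d/n = 833·2658/5601 = 395.3069; b·c/n = 1705·405/5601 = 123.2860
OR_MH = (79.7202 + 395.3069) / (7.4089 + 123.2860) = 475.0271 / 130.6949 = 3.63463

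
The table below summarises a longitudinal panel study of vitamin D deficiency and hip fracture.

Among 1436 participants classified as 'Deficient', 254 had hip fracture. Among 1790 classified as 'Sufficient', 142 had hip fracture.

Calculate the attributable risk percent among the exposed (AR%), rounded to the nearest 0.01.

From the description: a = 254, b = 1182, c = 142, d = 1648.
Risk in exposed = 254/1436 = 0.17688; risk in unexposed = 142/1790 = 0.07933.
RR = 0.17688/0.07933 = 2.22969
AR% = (RR − 1)/RR × 100 = (2.22969 − 1)/2.22969 × 100 = 55.1507%

55.15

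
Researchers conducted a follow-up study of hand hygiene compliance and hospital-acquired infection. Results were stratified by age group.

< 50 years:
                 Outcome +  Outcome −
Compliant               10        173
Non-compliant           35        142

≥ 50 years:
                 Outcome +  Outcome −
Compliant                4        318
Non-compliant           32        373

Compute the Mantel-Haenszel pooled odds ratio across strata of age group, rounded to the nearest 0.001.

0.195

OR_MH = Σ(aᵢdᵢ/nᵢ) / Σ(bᵢcᵢ/nᵢ), where nᵢ is the stratum total.
Stratum 1 (< 50 years): n = 360; a·d/n = 10·142/360 = 3.9444; b·c/n = 173·35/360 = 16.8194
Stratum 2 (≥ 50 years): n = 727; a·d/n = 4·373/727 = 2.0523; b·c/n = 318·32/727 = 13.9972
OR_MH = (3.9444 + 2.0523) / (16.8194 + 13.9972) = 5.9967 / 30.8167 = 0.19459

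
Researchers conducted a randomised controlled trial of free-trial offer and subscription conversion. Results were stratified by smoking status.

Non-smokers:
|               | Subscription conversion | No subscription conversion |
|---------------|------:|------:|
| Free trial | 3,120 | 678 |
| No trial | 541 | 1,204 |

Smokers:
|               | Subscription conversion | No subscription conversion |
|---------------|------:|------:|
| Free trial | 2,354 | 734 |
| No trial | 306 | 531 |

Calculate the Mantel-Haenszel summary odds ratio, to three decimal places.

8.073

OR_MH = Σ(aᵢdᵢ/nᵢ) / Σ(bᵢcᵢ/nᵢ), where nᵢ is the stratum total.
Stratum 1 (Non-smokers): n = 5543; a·d/n = 3120·1204/5543 = 677.6980; b·c/n = 678·541/5543 = 66.1732
Stratum 2 (Smokers): n = 3925; a·d/n = 2354·531/3925 = 318.4647; b·c/n = 734·306/3925 = 57.2239
OR_MH = (677.6980 + 318.4647) / (66.1732 + 57.2239) = 996.1627 / 123.3971 = 8.07282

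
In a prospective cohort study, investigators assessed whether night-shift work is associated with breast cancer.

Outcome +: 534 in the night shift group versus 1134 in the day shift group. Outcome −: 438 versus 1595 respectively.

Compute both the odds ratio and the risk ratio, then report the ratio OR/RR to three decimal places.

1.297

From the description: a = 534, b = 438, c = 1134, d = 1595.
OR = (534·1595)/(438·1134) = 851730/496692 = 1.71481
Risk in exposed = 534/972 = 0.54938; risk in unexposed = 1134/2729 = 0.41554; RR = 1.32210
OR/RR = 1.71481 / 1.32210 = 1.29703
The outcome is not rare, so the OR lies further from 1 than the RR.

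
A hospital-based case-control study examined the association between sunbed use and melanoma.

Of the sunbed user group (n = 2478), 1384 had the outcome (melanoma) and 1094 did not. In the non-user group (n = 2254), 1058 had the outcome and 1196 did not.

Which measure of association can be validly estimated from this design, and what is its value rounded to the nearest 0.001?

1.430

From the description: a = 1384, b = 1094, c = 1058, d = 1196.
This is a hospital-based case-control study: participants were sampled on outcome status, so risks in the source population cannot be estimated directly — relative risk is not valid here. The odds ratio is the appropriate measure.
OR = (a·d)/(b·c) = (1384 × 1196) / (1094 × 1058) = 1655264 / 1157452 = 1.43009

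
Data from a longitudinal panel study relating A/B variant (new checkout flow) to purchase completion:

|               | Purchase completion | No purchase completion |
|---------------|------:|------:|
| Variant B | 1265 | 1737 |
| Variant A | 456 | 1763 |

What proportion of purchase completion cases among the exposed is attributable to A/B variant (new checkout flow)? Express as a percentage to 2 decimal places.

Cells: a = 1265, b = 1737, c = 456, d = 1763.
Risk in exposed = 1265/3002 = 0.42139; risk in unexposed = 456/2219 = 0.20550.
RR = 0.42139/0.20550 = 2.05056
AR% = (RR − 1)/RR × 100 = (2.05056 − 1)/2.05056 × 100 = 51.2328%

51.23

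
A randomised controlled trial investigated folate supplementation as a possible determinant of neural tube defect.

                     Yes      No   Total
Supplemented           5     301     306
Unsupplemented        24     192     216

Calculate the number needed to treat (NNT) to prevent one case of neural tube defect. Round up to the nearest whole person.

Risk in treated group = 5/306 = 0.01634; risk in control = 24/216 = 0.11111.
Absolute risk reduction = 0.11111 − 0.01634 = 0.09477
NNT = 1 / ARR = 1 / 0.09477 = 10.552 → round up → 11

11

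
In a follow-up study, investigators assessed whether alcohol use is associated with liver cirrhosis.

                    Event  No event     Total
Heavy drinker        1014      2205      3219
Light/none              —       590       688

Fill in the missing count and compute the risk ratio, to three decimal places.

The missing cell is in the unexposed row: 688 − 590 = 98.
So a = 1014, b = 2205, c = 98, d = 590.
RR = [a/(a+b)] / [c/(c+d)] = (1014/3219) / (98/688) = 0.31500/0.14244 = 2.21146

2.211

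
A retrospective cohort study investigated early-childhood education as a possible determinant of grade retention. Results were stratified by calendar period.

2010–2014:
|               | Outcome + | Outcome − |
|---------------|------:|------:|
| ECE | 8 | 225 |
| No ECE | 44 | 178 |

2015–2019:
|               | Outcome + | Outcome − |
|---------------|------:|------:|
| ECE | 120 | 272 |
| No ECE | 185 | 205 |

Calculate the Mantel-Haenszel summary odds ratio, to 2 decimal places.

0.40

OR_MH = Σ(aᵢdᵢ/nᵢ) / Σ(bᵢcᵢ/nᵢ), where nᵢ is the stratum total.
Stratum 1 (2010–2014): n = 455; a·d/n = 8·178/455 = 3.1297; b·c/n = 225·44/455 = 21.7582
Stratum 2 (2015–2019): n = 782; a·d/n = 120·205/782 = 31.4578; b·c/n = 272·185/782 = 64.3478
OR_MH = (3.1297 + 31.4578) / (21.7582 + 64.3478) = 34.5875 / 86.1061 = 0.40168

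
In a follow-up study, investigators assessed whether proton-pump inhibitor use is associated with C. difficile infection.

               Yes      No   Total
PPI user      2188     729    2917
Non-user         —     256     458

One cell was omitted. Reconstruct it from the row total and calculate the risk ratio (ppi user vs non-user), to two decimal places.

1.70

The missing cell is in the unexposed row: 458 − 256 = 202.
So a = 2188, b = 729, c = 202, d = 256.
RR = [a/(a+b)] / [c/(c+d)] = (2188/2917) / (202/458) = 0.75009/0.44105 = 1.70069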